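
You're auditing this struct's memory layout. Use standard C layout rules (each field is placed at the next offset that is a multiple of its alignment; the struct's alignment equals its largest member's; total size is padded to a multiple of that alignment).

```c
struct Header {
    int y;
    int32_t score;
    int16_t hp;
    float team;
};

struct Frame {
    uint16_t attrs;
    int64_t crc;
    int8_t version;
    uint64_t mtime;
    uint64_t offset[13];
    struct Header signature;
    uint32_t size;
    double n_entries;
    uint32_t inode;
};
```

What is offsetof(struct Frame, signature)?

136

Header: @0: y [4B, align 4] → 4; @4: score [4B, align 4] → 8; @8: hp [2B, align 2] → 10; +2 pad (align 4); @12: team [4B, align 4] → 16; size 16, align 4
@0: attrs [2B, align 2] → 2
+6 pad (align 8)
@8: crc [8B, align 8] → 16
@16: version [1B, align 1] → 17
+7 pad (align 8)
@24: mtime [8B, align 8] → 32
@32: offset [104B, align 8] → 136
@136: signature [16B, align 4] → 152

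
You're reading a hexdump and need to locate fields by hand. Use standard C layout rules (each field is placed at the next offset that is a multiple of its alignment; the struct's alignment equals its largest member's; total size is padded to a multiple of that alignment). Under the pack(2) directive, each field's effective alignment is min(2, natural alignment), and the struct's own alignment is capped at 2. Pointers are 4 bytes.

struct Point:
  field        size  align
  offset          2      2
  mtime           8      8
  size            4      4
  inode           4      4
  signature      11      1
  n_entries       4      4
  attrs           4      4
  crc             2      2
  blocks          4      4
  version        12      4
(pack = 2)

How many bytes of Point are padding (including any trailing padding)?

1

0..2  offset  (2B, 2-aligned)
2..10  mtime  (8B, 2-aligned)
10..14  size  (4B, 2-aligned)
14..18  inode  (4B, 2-aligned)
18..29  signature  (11B, 1-aligned)
29..30  -- padding (1B)
30..34  n_entries  (4B, 2-aligned)
34..38  attrs  (4B, 2-aligned)
38..40  crc  (2B, 2-aligned)
40..44  blocks  (4B, 2-aligned)
44..56  version  (12B, 2-aligned)
sizeof = 56, alignof = 2
data bytes 55, size 56 → padding 1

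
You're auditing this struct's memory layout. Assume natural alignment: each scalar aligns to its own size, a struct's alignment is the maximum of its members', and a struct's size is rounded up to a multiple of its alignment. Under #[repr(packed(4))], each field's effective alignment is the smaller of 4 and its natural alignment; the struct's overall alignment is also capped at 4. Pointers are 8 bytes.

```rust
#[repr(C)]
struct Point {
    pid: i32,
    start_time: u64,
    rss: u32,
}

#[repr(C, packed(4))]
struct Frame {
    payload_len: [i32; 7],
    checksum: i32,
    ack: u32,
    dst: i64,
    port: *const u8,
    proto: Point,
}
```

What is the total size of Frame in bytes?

Point: 0..4  pid  (4B, 4-aligned); 4..8  -- padding (4B); 8..16  start_time  (8B, 8-aligned); 16..20  rss  (4B, 4-aligned); 20..24  -- tail padding (4B); sizeof = 24, alignof = 8
0..28  payload_len  (28B, 4-aligned)
28..32  checksum  (4B, 4-aligned)
32..36  ack  (4B, 4-aligned)
36..44  dst  (8B, 4-aligned)
44..52  port  (8B, 4-aligned)
52..76  proto  (24B, 4-aligned)
sizeof = 76, alignof = 4

76 bytes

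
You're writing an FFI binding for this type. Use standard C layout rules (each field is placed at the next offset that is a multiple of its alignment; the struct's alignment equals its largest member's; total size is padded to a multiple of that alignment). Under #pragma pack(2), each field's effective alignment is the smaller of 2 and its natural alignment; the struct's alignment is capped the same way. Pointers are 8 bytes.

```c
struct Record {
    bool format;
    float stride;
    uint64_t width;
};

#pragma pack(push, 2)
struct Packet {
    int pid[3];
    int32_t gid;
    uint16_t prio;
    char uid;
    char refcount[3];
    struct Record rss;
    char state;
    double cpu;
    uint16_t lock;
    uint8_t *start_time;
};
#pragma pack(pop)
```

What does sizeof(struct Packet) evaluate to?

58

Record: format at 0 (size 1, align 1) → ends 1; pad 3 to align 4 for stride; stride at 4 (size 4, align 4) → ends 8; width at 8 (size 8, align 8) → ends 16; total 16 bytes, alignment 8
pid at 0 (size 12, align 2) → ends 12
gid at 12 (size 4, align 2) → ends 16
prio at 16 (size 2, align 2) → ends 18
uid at 18 (size 1, align 1) → ends 19
refcount at 19 (size 3, align 1) → ends 22
rss at 22 (size 16, align 2) → ends 38
state at 38 (size 1, align 1) → ends 39
pad 1 to align 2 for cpu
cpu at 40 (size 8, align 2) → ends 48
lock at 48 (size 2, align 2) → ends 50
start_time at 50 (size 8, align 2) → ends 58
total 58 bytes, alignment 2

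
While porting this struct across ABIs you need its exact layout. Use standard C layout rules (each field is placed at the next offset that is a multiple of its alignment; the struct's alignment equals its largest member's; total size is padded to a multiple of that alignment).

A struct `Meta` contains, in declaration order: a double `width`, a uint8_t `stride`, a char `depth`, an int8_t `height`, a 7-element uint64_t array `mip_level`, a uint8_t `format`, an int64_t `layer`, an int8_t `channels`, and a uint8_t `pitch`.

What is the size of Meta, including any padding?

0..8  width  (8B, 8-aligned)
8..9  stride  (1B, 1-aligned)
9..10  depth  (1B, 1-aligned)
10..11  height  (1B, 1-aligned)
11..16  -- padding (5B)
16..72  mip_level  (56B, 8-aligned)
72..73  format  (1B, 1-aligned)
73..80  -- padding (7B)
80..88  layer  (8B, 8-aligned)
88..89  channels  (1B, 1-aligned)
89..90  pitch  (1B, 1-aligned)
90..96  -- tail padding (6B)
sizeof = 96, alignof = 8

96 bytes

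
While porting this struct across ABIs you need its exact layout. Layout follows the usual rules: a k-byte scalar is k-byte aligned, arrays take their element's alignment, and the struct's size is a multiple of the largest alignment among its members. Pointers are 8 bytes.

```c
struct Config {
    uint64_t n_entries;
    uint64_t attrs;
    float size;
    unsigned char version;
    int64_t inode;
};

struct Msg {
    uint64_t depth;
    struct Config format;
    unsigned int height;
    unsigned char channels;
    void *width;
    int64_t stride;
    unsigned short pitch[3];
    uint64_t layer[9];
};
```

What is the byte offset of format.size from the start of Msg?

24

Config: 0..8  n_entries  (8B, 8-aligned); 8..16  attrs  (8B, 8-aligned); 16..20  size  (4B, 4-aligned); 20..21  version  (1B, 1-aligned); 21..24  -- padding (3B); 24..32  inode  (8B, 8-aligned); sizeof = 32, alignof = 8
0..8  depth  (8B, 8-aligned)
8..40  format  (32B, 8-aligned)
within Config: size at 16
8 + 16 = 24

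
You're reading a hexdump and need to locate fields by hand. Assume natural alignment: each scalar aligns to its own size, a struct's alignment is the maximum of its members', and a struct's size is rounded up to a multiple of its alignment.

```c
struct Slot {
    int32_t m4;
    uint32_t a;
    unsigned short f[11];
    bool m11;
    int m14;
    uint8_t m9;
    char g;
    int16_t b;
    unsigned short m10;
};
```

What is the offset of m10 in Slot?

0..4  m4  (4B, 4-aligned)
4..8  a  (4B, 4-aligned)
8..30  f  (22B, 2-aligned)
30..31  m11  (1B, 1-aligned)
31..32  -- padding (1B)
32..36  m14  (4B, 4-aligned)
36..37  m9  (1B, 1-aligned)
37..38  g  (1B, 1-aligned)
38..40  b  (2B, 2-aligned)
40..42  m10  (2B, 2-aligned)

40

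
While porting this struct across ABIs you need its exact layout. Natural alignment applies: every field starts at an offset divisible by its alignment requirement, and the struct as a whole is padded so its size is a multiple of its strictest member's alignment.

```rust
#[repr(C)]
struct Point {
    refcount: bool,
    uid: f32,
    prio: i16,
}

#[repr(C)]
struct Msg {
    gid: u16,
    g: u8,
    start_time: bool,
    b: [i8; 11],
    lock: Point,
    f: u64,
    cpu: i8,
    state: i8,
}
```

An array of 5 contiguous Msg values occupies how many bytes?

Point: refcount at 0 (size 1, align 1) → ends 1; pad 3 to align 4 for uid; uid at 4 (size 4, align 4) → ends 8; prio at 8 (size 2, align 2) → ends 10; tail pad 2 to reach multiple of 4; total 12 bytes, alignment 4
gid at 0 (size 2, align 2) → ends 2
g at 2 (size 1, align 1) → ends 3
start_time at 3 (size 1, align 1) → ends 4
b at 4 (size 11, align 1) → ends 15
pad 1 to align 4 for lock
lock at 16 (size 12, align 4) → ends 28
pad 4 to align 8 for f
f at 32 (size 8, align 8) → ends 40
cpu at 40 (size 1, align 1) → ends 41
state at 41 (size 1, align 1) → ends 42
tail pad 6 to reach multiple of 8
total 48 bytes, alignment 8
array of 5: 5 × 48 = 240

240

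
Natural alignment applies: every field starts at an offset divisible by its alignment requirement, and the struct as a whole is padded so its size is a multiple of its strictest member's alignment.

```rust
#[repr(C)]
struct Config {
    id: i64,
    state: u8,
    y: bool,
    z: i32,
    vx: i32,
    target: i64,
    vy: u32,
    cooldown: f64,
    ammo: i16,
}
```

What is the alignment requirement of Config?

member alignments: id=8, state=1, y=1, z=4, vx=4, target=8, vy=4, cooldown=8, ammo=2
max = 8

8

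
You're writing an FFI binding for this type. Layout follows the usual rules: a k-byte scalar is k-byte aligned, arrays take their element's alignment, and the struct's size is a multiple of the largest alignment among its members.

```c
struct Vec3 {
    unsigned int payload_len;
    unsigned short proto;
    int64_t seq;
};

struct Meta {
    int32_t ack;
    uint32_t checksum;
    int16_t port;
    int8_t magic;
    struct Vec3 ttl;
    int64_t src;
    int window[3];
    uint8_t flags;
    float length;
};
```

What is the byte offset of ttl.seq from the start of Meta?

Vec3: 0..4  payload_len  (4B, 4-aligned); 4..6  proto  (2B, 2-aligned); 6..8  -- padding (2B); 8..16  seq  (8B, 8-aligned); sizeof = 16, alignof = 8
0..4  ack  (4B, 4-aligned)
4..8  checksum  (4B, 4-aligned)
8..10  port  (2B, 2-aligned)
10..11  magic  (1B, 1-aligned)
11..16  -- padding (5B)
16..32  ttl  (16B, 8-aligned)
within Vec3: seq at 8
16 + 8 = 24

24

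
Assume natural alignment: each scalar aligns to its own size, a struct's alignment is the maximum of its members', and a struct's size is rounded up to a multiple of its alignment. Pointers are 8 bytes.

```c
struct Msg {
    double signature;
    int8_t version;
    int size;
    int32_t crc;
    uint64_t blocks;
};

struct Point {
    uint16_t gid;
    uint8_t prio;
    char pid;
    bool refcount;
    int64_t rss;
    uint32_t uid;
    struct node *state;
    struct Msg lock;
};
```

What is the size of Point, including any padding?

Msg: @0: signature [8B, align 8] → 8; @8: version [1B, align 1] → 9; +3 pad (align 4); @12: size [4B, align 4] → 16; @16: crc [4B, align 4] → 20; +4 pad (align 8); @24: blocks [8B, align 8] → 32; size 32, align 8
@0: gid [2B, align 2] → 2
@2: prio [1B, align 1] → 3
@3: pid [1B, align 1] → 4
@4: refcount [1B, align 1] → 5
+3 pad (align 8)
@8: rss [8B, align 8] → 16
@16: uid [4B, align 4] → 20
+4 pad (align 8)
@24: state [8B, align 8] → 32
@32: lock [32B, align 8] → 64
size 64, align 8

64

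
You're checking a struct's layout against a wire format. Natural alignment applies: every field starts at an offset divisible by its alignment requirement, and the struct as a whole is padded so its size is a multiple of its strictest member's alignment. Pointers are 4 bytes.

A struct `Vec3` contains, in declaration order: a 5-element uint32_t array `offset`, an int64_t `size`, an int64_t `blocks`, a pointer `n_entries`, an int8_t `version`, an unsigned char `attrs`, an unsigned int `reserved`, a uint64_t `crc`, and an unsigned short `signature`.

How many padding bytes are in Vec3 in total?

16

offset at 0 (size 20, align 4) → ends 20
pad 4 to align 8 for size
size at 24 (size 8, align 8) → ends 32
blocks at 32 (size 8, align 8) → ends 40
n_entries at 40 (size 4, align 4) → ends 44
version at 44 (size 1, align 1) → ends 45
attrs at 45 (size 1, align 1) → ends 46
pad 2 to align 4 for reserved
reserved at 48 (size 4, align 4) → ends 52
pad 4 to align 8 for crc
crc at 56 (size 8, align 8) → ends 64
signature at 64 (size 2, align 2) → ends 66
tail pad 6 to reach multiple of 8
total 72 bytes, alignment 8
data bytes 56, size 72 → padding 16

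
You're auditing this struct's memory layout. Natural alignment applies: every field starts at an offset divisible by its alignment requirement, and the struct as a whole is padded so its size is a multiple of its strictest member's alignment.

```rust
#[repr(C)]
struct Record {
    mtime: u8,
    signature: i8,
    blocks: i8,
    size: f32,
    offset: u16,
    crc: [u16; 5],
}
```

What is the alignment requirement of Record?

4

member alignments: mtime=1, signature=1, blocks=1, size=4, offset=2, crc=2
max = 4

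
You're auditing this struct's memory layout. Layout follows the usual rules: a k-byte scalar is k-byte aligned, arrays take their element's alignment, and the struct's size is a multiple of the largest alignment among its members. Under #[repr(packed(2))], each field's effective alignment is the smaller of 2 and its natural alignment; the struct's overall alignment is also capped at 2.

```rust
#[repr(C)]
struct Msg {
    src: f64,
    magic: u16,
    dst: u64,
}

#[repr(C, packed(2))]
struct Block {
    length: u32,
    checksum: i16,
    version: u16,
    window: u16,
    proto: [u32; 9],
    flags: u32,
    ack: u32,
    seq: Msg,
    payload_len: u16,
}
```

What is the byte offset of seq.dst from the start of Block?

70

Msg: src at 0 (size 8, align 8) → ends 8; magic at 8 (size 2, align 2) → ends 10; pad 6 to align 8 for dst; dst at 16 (size 8, align 8) → ends 24; total 24 bytes, alignment 8
length at 0 (size 4, align 2) → ends 4
checksum at 4 (size 2, align 2) → ends 6
version at 6 (size 2, align 2) → ends 8
window at 8 (size 2, align 2) → ends 10
proto at 10 (size 36, align 2) → ends 46
flags at 46 (size 4, align 2) → ends 50
ack at 50 (size 4, align 2) → ends 54
seq at 54 (size 24, align 2) → ends 78
within Msg: dst at 16
54 + 16 = 70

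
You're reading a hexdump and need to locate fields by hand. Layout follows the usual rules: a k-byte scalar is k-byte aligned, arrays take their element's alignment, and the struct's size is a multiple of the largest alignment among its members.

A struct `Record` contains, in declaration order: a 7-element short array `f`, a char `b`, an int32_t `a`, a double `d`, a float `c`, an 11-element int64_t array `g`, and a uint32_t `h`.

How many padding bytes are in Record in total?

13

@0: f [14B, align 2] → 14
@14: b [1B, align 1] → 15
+1 pad (align 4)
@16: a [4B, align 4] → 20
+4 pad (align 8)
@24: d [8B, align 8] → 32
@32: c [4B, align 4] → 36
+4 pad (align 8)
@40: g [88B, align 8] → 128
@128: h [4B, align 4] → 132
+4 tail pad (align 8)
size 136, align 8
data bytes 123, size 136 → padding 13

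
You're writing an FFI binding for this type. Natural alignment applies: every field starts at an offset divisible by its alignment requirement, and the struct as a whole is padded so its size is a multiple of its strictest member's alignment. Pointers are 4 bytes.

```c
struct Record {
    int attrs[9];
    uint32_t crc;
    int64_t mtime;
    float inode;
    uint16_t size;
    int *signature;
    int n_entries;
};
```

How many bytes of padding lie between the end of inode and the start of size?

0

attrs at 0 (size 36, align 4) → ends 36
crc at 36 (size 4, align 4) → ends 40
mtime at 40 (size 8, align 8) → ends 48
inode at 48 (size 4, align 4) → ends 52
size at 52 (size 2, align 2) → ends 54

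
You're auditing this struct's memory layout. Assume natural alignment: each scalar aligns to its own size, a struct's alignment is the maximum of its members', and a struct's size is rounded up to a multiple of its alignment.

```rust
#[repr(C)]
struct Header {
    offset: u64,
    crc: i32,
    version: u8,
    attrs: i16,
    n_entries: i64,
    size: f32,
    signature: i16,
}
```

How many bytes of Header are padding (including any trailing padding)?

@0: offset [8B, align 8] → 8
@8: crc [4B, align 4] → 12
@12: version [1B, align 1] → 13
+1 pad (align 2)
@14: attrs [2B, align 2] → 16
@16: n_entries [8B, align 8] → 24
@24: size [4B, align 4] → 28
@28: signature [2B, align 2] → 30
+2 tail pad (align 8)
size 32, align 8
data bytes 29, size 32 → padding 3

3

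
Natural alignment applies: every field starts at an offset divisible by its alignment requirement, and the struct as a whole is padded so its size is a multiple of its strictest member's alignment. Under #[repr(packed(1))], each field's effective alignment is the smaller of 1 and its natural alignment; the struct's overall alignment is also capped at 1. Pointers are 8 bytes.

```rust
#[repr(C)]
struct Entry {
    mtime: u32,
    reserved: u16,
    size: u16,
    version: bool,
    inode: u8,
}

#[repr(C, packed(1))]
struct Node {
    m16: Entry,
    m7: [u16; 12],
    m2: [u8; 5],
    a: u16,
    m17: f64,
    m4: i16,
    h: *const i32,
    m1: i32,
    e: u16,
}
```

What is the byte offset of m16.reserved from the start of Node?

4

Entry: @0: mtime [4B, align 4] → 4; @4: reserved [2B, align 2] → 6; @6: size [2B, align 2] → 8; @8: version [1B, align 1] → 9; @9: inode [1B, align 1] → 10; +2 tail pad (align 4); size 12, align 4
@0: m16 [12B, align 1] → 12
within Entry: reserved at 4
0 + 4 = 4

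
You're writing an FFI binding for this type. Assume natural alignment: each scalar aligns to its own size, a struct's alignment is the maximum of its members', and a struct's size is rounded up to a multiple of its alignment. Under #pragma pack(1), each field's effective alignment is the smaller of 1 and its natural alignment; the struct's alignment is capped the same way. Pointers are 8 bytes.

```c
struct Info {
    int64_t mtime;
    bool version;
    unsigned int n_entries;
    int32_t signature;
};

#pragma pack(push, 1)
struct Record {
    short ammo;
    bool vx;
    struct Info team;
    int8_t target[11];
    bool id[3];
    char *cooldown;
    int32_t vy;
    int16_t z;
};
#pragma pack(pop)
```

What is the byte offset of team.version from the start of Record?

Info: @0: mtime [8B, align 8] → 8; @8: version [1B, align 1] → 9; +3 pad (align 4); @12: n_entries [4B, align 4] → 16; @16: signature [4B, align 4] → 20; +4 tail pad (align 8); size 24, align 8
@0: ammo [2B, align 1] → 2
@2: vx [1B, align 1] → 3
@3: team [24B, align 1] → 27
within Info: version at 8
3 + 8 = 11

11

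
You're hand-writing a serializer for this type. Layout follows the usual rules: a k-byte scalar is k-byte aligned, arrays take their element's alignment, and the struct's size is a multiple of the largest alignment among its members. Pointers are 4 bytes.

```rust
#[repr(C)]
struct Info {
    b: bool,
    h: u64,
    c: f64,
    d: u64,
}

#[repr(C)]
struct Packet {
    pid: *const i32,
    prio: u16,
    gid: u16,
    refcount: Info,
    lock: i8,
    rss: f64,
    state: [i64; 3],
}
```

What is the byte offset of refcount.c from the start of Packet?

24

Info: b at 0 (size 1, align 1) → ends 1; pad 7 to align 8 for h; h at 8 (size 8, align 8) → ends 16; c at 16 (size 8, align 8) → ends 24; d at 24 (size 8, align 8) → ends 32; total 32 bytes, alignment 8
pid at 0 (size 4, align 4) → ends 4
prio at 4 (size 2, align 2) → ends 6
gid at 6 (size 2, align 2) → ends 8
refcount at 8 (size 32, align 8) → ends 40
within Info: c at 16
8 + 16 = 24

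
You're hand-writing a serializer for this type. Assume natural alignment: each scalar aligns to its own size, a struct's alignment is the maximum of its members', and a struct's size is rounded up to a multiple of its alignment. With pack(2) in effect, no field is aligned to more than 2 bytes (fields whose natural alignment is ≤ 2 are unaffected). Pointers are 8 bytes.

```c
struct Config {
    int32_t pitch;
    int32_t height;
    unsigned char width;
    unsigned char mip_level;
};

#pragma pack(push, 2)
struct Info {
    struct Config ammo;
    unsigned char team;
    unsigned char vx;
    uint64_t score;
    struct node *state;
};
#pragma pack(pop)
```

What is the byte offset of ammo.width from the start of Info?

Config: 0..4  pitch  (4B, 4-aligned); 4..8  height  (4B, 4-aligned); 8..9  width  (1B, 1-aligned); 9..10  mip_level  (1B, 1-aligned); 10..12  -- tail padding (2B); sizeof = 12, alignof = 4
0..12  ammo  (12B, 2-aligned)
within Config: width at 8
0 + 8 = 8

8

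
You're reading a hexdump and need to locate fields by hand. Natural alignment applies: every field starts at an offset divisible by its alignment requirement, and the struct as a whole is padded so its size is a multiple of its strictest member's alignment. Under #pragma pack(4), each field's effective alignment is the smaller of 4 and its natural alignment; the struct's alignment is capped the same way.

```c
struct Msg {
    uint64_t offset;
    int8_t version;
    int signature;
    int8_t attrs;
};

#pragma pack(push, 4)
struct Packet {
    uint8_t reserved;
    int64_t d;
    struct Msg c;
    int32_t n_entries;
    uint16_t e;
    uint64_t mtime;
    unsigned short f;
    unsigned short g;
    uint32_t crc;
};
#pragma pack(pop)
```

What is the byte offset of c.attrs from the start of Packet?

28

Msg: 0..8  offset  (8B, 8-aligned); 8..9  version  (1B, 1-aligned); 9..12  -- padding (3B); 12..16  signature  (4B, 4-aligned); 16..17  attrs  (1B, 1-aligned); 17..24  -- tail padding (7B); sizeof = 24, alignof = 8
0..1  reserved  (1B, 1-aligned)
1..4  -- padding (3B)
4..12  d  (8B, 4-aligned)
12..36  c  (24B, 4-aligned)
within Msg: attrs at 16
12 + 16 = 28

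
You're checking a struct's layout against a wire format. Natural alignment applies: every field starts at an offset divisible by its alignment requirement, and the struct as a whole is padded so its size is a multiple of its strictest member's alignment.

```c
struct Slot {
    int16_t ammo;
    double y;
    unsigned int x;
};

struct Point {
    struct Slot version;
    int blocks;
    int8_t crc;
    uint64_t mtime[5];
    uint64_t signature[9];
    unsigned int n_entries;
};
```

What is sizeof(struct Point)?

152 bytes

Slot: ammo at 0 (size 2, align 2) → ends 2; pad 6 to align 8 for y; y at 8 (size 8, align 8) → ends 16; x at 16 (size 4, align 4) → ends 20; tail pad 4 to reach multiple of 8; total 24 bytes, alignment 8
version at 0 (size 24, align 8) → ends 24
blocks at 24 (size 4, align 4) → ends 28
crc at 28 (size 1, align 1) → ends 29
pad 3 to align 8 for mtime
mtime at 32 (size 40, align 8) → ends 72
signature at 72 (size 72, align 8) → ends 144
n_entries at 144 (size 4, align 4) → ends 148
tail pad 4 to reach multiple of 8
total 152 bytes, alignment 8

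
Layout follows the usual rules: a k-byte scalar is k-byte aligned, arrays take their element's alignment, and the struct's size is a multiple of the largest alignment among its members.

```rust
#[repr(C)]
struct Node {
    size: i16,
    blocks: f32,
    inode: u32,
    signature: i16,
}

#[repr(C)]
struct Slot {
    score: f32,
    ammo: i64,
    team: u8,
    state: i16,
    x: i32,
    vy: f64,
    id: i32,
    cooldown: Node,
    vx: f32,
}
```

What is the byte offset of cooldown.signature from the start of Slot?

48

Node: 0..2  size  (2B, 2-aligned); 2..4  -- padding (2B); 4..8  blocks  (4B, 4-aligned); 8..12  inode  (4B, 4-aligned); 12..14  signature  (2B, 2-aligned); 14..16  -- tail padding (2B); sizeof = 16, alignof = 4
0..4  score  (4B, 4-aligned)
4..8  -- padding (4B)
8..16  ammo  (8B, 8-aligned)
16..17  team  (1B, 1-aligned)
17..18  -- padding (1B)
18..20  state  (2B, 2-aligned)
20..24  x  (4B, 4-aligned)
24..32  vy  (8B, 8-aligned)
32..36  id  (4B, 4-aligned)
36..52  cooldown  (16B, 4-aligned)
within Node: signature at 12
36 + 12 = 48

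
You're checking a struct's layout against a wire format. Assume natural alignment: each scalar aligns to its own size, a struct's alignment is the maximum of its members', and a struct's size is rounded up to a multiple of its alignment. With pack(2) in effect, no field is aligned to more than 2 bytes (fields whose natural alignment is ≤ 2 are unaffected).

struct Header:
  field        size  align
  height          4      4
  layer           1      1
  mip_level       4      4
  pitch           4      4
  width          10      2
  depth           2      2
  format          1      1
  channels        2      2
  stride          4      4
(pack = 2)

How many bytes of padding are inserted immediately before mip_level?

1

@0: height [4B, align 2] → 4
@4: layer [1B, align 1] → 5
+1 pad (align 2)
@6: mip_level [4B, align 2] → 10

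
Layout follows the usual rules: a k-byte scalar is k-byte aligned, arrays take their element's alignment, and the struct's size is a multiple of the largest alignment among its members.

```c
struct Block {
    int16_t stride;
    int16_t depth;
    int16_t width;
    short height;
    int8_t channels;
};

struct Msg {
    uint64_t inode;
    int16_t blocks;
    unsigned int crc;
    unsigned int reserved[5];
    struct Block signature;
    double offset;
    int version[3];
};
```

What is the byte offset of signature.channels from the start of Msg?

44

Block: stride at 0 (size 2, align 2) → ends 2; depth at 2 (size 2, align 2) → ends 4; width at 4 (size 2, align 2) → ends 6; height at 6 (size 2, align 2) → ends 8; channels at 8 (size 1, align 1) → ends 9; tail pad 1 to reach multiple of 2; total 10 bytes, alignment 2
inode at 0 (size 8, align 8) → ends 8
blocks at 8 (size 2, align 2) → ends 10
pad 2 to align 4 for crc
crc at 12 (size 4, align 4) → ends 16
reserved at 16 (size 20, align 4) → ends 36
signature at 36 (size 10, align 2) → ends 46
within Block: channels at 8
36 + 8 = 44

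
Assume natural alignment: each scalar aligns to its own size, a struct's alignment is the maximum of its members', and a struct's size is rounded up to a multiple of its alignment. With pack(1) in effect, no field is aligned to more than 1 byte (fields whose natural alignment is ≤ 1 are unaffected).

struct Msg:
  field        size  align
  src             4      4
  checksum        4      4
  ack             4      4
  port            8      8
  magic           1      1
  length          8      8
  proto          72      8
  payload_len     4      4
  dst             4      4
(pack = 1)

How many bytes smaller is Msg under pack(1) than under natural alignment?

natural layout:
  src at 0 (size 4, align 4) → ends 4
  checksum at 4 (size 4, align 4) → ends 8
  ack at 8 (size 4, align 4) → ends 12
  pad 4 to align 8 for port
  port at 16 (size 8, align 8) → ends 24
  magic at 24 (size 1, align 1) → ends 25
  pad 7 to align 8 for length
  length at 32 (size 8, align 8) → ends 40
  proto at 40 (size 72, align 8) → ends 112
  payload_len at 112 (size 4, align 4) → ends 116
  dst at 116 (size 4, align 4) → ends 120
  total 120 bytes, alignment 8
packed(1) layout:
  src at 0 (size 4, align 1) → ends 4
  checksum at 4 (size 4, align 1) → ends 8
  ack at 8 (size 4, align 1) → ends 12
  port at 12 (size 8, align 1) → ends 20
  magic at 20 (size 1, align 1) → ends 21
  length at 21 (size 8, align 1) → ends 29
  proto at 29 (size 72, align 1) → ends 101
  payload_len at 101 (size 4, align 1) → ends 105
  dst at 105 (size 4, align 1) → ends 109
  total 109 bytes, alignment 1
120 − 109 = 11

11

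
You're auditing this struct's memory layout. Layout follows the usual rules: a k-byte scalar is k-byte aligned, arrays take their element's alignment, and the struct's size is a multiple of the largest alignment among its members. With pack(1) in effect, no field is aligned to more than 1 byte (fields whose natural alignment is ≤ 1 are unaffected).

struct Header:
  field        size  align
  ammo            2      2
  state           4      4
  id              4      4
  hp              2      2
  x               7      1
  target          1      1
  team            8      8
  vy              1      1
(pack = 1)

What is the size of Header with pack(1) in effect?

29

ammo at 0 (size 2, align 1) → ends 2
state at 2 (size 4, align 1) → ends 6
id at 6 (size 4, align 1) → ends 10
hp at 10 (size 2, align 1) → ends 12
x at 12 (size 7, align 1) → ends 19
target at 19 (size 1, align 1) → ends 20
team at 20 (size 8, align 1) → ends 28
vy at 28 (size 1, align 1) → ends 29
total 29 bytes, alignment 1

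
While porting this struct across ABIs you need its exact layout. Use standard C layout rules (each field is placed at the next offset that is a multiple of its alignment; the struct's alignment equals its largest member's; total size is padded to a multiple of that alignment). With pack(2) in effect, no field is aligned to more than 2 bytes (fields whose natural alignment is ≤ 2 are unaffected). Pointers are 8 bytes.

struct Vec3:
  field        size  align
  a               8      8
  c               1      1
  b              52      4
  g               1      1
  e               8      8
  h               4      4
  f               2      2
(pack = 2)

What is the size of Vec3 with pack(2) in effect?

@0: a [8B, align 2] → 8
@8: c [1B, align 1] → 9
+1 pad (align 2)
@10: b [52B, align 2] → 62
@62: g [1B, align 1] → 63
+1 pad (align 2)
@64: e [8B, align 2] → 72
@72: h [4B, align 2] → 76
@76: f [2B, align 2] → 78
size 78, align 2

78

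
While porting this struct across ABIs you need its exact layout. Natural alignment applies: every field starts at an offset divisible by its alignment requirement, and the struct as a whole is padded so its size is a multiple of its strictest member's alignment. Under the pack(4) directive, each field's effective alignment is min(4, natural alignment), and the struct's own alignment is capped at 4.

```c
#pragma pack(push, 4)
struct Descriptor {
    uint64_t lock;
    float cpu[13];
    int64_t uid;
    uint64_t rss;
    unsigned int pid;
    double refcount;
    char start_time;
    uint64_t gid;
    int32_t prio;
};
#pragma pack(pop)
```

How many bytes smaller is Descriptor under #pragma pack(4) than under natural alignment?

natural layout:
  0..8  lock  (8B, 8-aligned)
  8..60  cpu  (52B, 4-aligned)
  60..64  -- padding (4B)
  64..72  uid  (8B, 8-aligned)
  72..80  rss  (8B, 8-aligned)
  80..84  pid  (4B, 4-aligned)
  84..88  -- padding (4B)
  88..96  refcount  (8B, 8-aligned)
  96..97  start_time  (1B, 1-aligned)
  97..104  -- padding (7B)
  104..112  gid  (8B, 8-aligned)
  112..116  prio  (4B, 4-aligned)
  116..120  -- tail padding (4B)
  sizeof = 120, alignof = 8
packed(4) layout:
  0..8  lock  (8B, 4-aligned)
  8..60  cpu  (52B, 4-aligned)
  60..68  uid  (8B, 4-aligned)
  68..76  rss  (8B, 4-aligned)
  76..80  pid  (4B, 4-aligned)
  80..88  refcount  (8B, 4-aligned)
  88..89  start_time  (1B, 1-aligned)
  89..92  -- padding (3B)
  92..100  gid  (8B, 4-aligned)
  100..104  prio  (4B, 4-aligned)
  sizeof = 104, alignof = 4
120 − 104 = 16

16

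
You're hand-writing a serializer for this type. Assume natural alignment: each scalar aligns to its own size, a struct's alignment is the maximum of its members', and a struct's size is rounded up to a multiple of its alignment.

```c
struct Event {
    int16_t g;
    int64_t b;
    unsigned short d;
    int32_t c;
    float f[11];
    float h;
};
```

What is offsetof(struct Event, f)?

24

g at 0 (size 2, align 2) → ends 2
pad 6 to align 8 for b
b at 8 (size 8, align 8) → ends 16
d at 16 (size 2, align 2) → ends 18
pad 2 to align 4 for c
c at 20 (size 4, align 4) → ends 24
f at 24 (size 44, align 4) → ends 68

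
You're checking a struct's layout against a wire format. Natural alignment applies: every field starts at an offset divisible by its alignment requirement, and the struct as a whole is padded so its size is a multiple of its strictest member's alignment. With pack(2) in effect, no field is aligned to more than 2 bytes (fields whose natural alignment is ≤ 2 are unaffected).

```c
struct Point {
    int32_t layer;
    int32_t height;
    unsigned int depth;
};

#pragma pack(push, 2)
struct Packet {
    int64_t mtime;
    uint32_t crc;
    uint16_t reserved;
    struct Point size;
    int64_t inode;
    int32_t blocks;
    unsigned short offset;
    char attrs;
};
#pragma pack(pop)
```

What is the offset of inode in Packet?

26

Point: 0..4  layer  (4B, 4-aligned); 4..8  height  (4B, 4-aligned); 8..12  depth  (4B, 4-aligned); sizeof = 12, alignof = 4
0..8  mtime  (8B, 2-aligned)
8..12  crc  (4B, 2-aligned)
12..14  reserved  (2B, 2-aligned)
14..26  size  (12B, 2-aligned)
26..34  inode  (8B, 2-aligned)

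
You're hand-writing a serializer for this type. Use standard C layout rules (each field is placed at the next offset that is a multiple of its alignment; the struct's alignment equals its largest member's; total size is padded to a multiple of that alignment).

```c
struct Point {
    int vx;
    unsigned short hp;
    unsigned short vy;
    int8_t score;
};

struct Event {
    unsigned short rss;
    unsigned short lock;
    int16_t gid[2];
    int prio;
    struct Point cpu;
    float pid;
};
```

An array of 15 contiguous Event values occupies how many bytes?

Point: 0..4  vx  (4B, 4-aligned); 4..6  hp  (2B, 2-aligned); 6..8  vy  (2B, 2-aligned); 8..9  score  (1B, 1-aligned); 9..12  -- tail padding (3B); sizeof = 12, alignof = 4
0..2  rss  (2B, 2-aligned)
2..4  lock  (2B, 2-aligned)
4..8  gid  (4B, 2-aligned)
8..12  prio  (4B, 4-aligned)
12..24  cpu  (12B, 4-aligned)
24..28  pid  (4B, 4-aligned)
sizeof = 28, alignof = 4
array of 15: 15 × 28 = 420

420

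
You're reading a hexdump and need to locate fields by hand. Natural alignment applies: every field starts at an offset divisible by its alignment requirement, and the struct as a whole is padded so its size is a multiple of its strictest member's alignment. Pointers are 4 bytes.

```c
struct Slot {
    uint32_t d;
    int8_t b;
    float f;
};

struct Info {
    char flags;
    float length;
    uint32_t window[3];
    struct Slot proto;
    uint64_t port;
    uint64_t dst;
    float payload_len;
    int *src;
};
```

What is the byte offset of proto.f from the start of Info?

28

Slot: @0: d [4B, align 4] → 4; @4: b [1B, align 1] → 5; +3 pad (align 4); @8: f [4B, align 4] → 12; size 12, align 4
@0: flags [1B, align 1] → 1
+3 pad (align 4)
@4: length [4B, align 4] → 8
@8: window [12B, align 4] → 20
@20: proto [12B, align 4] → 32
within Slot: f at 8
20 + 8 = 28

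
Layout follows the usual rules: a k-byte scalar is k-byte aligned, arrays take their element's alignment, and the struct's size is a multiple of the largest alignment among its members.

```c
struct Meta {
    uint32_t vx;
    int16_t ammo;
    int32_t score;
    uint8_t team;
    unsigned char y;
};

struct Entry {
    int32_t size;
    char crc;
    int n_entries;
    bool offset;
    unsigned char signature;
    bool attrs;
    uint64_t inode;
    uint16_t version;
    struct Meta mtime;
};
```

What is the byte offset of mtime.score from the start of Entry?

36

Meta: @0: vx [4B, align 4] → 4; @4: ammo [2B, align 2] → 6; +2 pad (align 4); @8: score [4B, align 4] → 12; @12: team [1B, align 1] → 13; @13: y [1B, align 1] → 14; +2 tail pad (align 4); size 16, align 4
@0: size [4B, align 4] → 4
@4: crc [1B, align 1] → 5
+3 pad (align 4)
@8: n_entries [4B, align 4] → 12
@12: offset [1B, align 1] → 13
@13: signature [1B, align 1] → 14
@14: attrs [1B, align 1] → 15
+1 pad (align 8)
@16: inode [8B, align 8] → 24
@24: version [2B, align 2] → 26
+2 pad (align 4)
@28: mtime [16B, align 4] → 44
within Meta: score at 8
28 + 8 = 36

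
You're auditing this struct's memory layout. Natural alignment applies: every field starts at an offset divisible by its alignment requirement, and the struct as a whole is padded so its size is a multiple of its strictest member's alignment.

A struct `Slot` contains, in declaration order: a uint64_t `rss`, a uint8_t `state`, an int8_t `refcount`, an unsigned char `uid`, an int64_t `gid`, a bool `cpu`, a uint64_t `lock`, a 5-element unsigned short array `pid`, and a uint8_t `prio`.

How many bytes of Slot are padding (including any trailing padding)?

rss at 0 (size 8, align 8) → ends 8
state at 8 (size 1, align 1) → ends 9
refcount at 9 (size 1, align 1) → ends 10
uid at 10 (size 1, align 1) → ends 11
pad 5 to align 8 for gid
gid at 16 (size 8, align 8) → ends 24
cpu at 24 (size 1, align 1) → ends 25
pad 7 to align 8 for lock
lock at 32 (size 8, align 8) → ends 40
pid at 40 (size 10, align 2) → ends 50
prio at 50 (size 1, align 1) → ends 51
tail pad 5 to reach multiple of 8
total 56 bytes, alignment 8
data bytes 39, size 56 → padding 17

17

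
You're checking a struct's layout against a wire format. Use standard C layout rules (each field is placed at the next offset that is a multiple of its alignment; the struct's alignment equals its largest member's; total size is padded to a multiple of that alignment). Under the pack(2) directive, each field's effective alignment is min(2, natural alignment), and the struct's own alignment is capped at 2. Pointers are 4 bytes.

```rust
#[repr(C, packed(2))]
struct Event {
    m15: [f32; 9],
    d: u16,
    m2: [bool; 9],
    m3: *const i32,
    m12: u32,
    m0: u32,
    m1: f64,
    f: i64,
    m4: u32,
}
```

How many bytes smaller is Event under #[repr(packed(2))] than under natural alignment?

8

natural layout:
  0..36  m15  (36B, 4-aligned)
  36..38  d  (2B, 2-aligned)
  38..47  m2  (9B, 1-aligned)
  47..48  -- padding (1B)
  48..52  m3  (4B, 4-aligned)
  52..56  m12  (4B, 4-aligned)
  56..60  m0  (4B, 4-aligned)
  60..64  -- padding (4B)
  64..72  m1  (8B, 8-aligned)
  72..80  f  (8B, 8-aligned)
  80..84  m4  (4B, 4-aligned)
  84..88  -- tail padding (4B)
  sizeof = 88, alignof = 8
packed(2) layout:
  0..36  m15  (36B, 2-aligned)
  36..38  d  (2B, 2-aligned)
  38..47  m2  (9B, 1-aligned)
  47..48  -- padding (1B)
  48..52  m3  (4B, 2-aligned)
  52..56  m12  (4B, 2-aligned)
  56..60  m0  (4B, 2-aligned)
  60..68  m1  (8B, 2-aligned)
  68..76  f  (8B, 2-aligned)
  76..80  m4  (4B, 2-aligned)
  sizeof = 80, alignof = 2
88 − 80 = 8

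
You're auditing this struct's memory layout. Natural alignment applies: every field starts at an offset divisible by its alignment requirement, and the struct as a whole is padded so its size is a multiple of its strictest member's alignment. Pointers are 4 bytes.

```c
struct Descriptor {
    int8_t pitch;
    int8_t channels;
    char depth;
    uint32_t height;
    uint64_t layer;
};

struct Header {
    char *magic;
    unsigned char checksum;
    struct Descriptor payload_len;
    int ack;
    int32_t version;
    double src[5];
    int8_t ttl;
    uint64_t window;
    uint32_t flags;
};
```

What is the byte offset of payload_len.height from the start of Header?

12

Descriptor: pitch at 0 (size 1, align 1) → ends 1; channels at 1 (size 1, align 1) → ends 2; depth at 2 (size 1, align 1) → ends 3; pad 1 to align 4 for height; height at 4 (size 4, align 4) → ends 8; layer at 8 (size 8, align 8) → ends 16; total 16 bytes, alignment 8
magic at 0 (size 4, align 4) → ends 4
checksum at 4 (size 1, align 1) → ends 5
pad 3 to align 8 for payload_len
payload_len at 8 (size 16, align 8) → ends 24
within Descriptor: height at 4
8 + 4 = 12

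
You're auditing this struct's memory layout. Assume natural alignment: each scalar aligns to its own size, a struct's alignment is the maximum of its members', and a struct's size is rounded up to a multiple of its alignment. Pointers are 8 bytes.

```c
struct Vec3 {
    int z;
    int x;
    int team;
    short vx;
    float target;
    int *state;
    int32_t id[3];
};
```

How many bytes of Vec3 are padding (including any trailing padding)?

10

z at 0 (size 4, align 4) → ends 4
x at 4 (size 4, align 4) → ends 8
team at 8 (size 4, align 4) → ends 12
vx at 12 (size 2, align 2) → ends 14
pad 2 to align 4 for target
target at 16 (size 4, align 4) → ends 20
pad 4 to align 8 for state
state at 24 (size 8, align 8) → ends 32
id at 32 (size 12, align 4) → ends 44
tail pad 4 to reach multiple of 8
total 48 bytes, alignment 8
data bytes 38, size 48 → padding 10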